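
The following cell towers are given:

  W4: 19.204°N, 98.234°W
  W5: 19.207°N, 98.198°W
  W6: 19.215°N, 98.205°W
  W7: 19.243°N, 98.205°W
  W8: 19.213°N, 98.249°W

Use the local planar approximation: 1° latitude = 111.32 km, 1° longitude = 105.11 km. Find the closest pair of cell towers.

W5 and W6

Pairwise distances:
W4–W5: 3.799 km
W4–W6: 3.285 km
W4–W7: 5.305 km
W4–W8: 1.868 km
W5–W6: 1.155 km
W5–W7: 4.075 km
W5–W8: 5.402 km
W6–W7: 3.117 km
W6–W8: 4.630 km
W7–W8: 5.705 km
Closest pair: W5–W6 at 1.155 km.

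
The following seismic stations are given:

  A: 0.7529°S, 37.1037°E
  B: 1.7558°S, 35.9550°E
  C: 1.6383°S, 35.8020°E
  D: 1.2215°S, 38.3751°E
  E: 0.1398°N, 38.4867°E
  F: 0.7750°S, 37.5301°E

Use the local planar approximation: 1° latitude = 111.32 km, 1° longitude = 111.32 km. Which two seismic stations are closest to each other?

B and C

Pairwise distances:
B–C: 21.4750 km
A–F: 47.5306 km
D–F: 106.3900 km
E–F: 147.3442 km
A–D: 150.8394 km
D–E: 152.0483 km
A–B: 169.7519 km
A–C: 175.2488 km
A–E: 183.2424 km
B–F: 206.5551 km
C–F: 215.0412 km
B–D: 275.8931 km
C–D: 290.1710 km
B–E: 352.0741 km
C–E: 358.4652 km
Closest pair: B–C at 21.4750 km.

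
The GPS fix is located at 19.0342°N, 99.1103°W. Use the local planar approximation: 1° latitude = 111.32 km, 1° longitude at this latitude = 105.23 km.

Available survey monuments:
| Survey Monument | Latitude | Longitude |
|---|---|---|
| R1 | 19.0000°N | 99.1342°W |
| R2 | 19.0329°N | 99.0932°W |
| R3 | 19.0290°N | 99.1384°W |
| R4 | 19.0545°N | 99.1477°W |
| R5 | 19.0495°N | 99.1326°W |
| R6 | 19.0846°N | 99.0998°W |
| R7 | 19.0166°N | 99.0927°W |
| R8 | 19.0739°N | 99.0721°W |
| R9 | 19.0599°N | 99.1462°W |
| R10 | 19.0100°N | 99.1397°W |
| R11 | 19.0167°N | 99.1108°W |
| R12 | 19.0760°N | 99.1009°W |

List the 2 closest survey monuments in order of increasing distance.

Distances from 19.0342°N, 99.1103°W:
R1: √((-0.0342·111.32)² + (-0.0239·105.23)²) = √(14.494345 + 6.325210) = 4.5628 km
R2: √((-0.0013·111.32)² + (0.0171·105.23)²) = √(0.020943 + 3.237959) = 1.8052 km
R3: √((-0.0052·111.32)² + (-0.0281·105.23)²) = √(0.335084 + 8.743630) = 3.0131 km
R4: √((0.0203·111.32)² + (-0.0374·105.23)²) = √(5.106678 + 15.488963) = 4.5382 km
R5: √((0.0153·111.32)² + (-0.0223·105.23)²) = √(2.900877 + 5.506668) = 2.8996 km
R6: √((0.0504·111.32)² + (0.0105·105.23)²) = √(31.478024 + 1.220837) = 5.7183 km
R7: √((-0.0176·111.32)² + (0.0176·105.23)²) = √(3.838590 + 3.430082) = 2.6960 km
R8: √((0.0397·111.32)² + (0.0382·105.23)²) = √(19.531132 + 16.158679) = 5.9741 km
R9: √((0.0257·111.32)² + (-0.0359·105.23)²) = √(8.184886 + 14.271448) = 4.7388 km
R10: √((-0.0242·111.32)² + (-0.0294·105.23)²) = √(7.257334 + 9.571363) = 4.1023 km
R11: √((-0.0175·111.32)² + (-0.0005·105.23)²) = √(3.795094 + 0.002768) = 1.9488 km
R12: √((0.0418·111.32)² + (0.0094·105.23)²) = √(21.652047 + 0.978441) = 4.7572 km
Sorted: R2 (1.8052 km) < R11 (1.9488 km) < R7 (2.6960 km) < R5 (2.8996 km) < …

R2, R11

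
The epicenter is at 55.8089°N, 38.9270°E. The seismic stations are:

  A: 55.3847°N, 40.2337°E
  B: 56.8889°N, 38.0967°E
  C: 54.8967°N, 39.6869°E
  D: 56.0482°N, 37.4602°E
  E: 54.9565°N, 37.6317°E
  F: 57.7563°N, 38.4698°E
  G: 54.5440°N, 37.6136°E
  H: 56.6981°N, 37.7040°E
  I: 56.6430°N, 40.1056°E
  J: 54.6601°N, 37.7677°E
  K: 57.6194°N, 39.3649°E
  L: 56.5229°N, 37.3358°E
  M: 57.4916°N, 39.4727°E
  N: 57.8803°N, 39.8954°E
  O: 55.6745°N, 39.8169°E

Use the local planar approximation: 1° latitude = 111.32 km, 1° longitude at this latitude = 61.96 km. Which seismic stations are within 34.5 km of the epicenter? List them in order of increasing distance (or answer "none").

none

Distances from 55.8089°N, 38.9270°E:
A: 93.7280 km
B: 130.7701 km
C: 111.9306 km
D: 94.7066 km
E: 124.2783 km
F: 218.6276 km
G: 162.6330 km
H: 124.6609 km
I: 118.1283 km
J: 146.6765 km
K: 203.3630 km
L: 126.6397 km
M: 190.3453 km
N: 238.2671 km
O: 57.1320 km
Threshold 34.5 km: none within range.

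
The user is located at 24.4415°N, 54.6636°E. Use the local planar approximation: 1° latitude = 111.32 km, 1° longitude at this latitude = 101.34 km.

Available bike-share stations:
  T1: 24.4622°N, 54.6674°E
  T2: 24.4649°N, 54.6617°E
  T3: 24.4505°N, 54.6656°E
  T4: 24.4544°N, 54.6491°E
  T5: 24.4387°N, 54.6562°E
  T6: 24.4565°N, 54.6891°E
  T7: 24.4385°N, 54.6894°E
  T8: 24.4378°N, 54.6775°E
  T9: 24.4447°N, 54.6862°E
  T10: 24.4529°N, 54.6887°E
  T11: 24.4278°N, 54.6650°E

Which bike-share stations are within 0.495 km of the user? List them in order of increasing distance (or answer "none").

Distances from 24.4415°N, 54.6636°E:
T1: √((0.0207·111.32)² + (0.0038·101.34)²) = √(5.309909 + 0.148296) = 2.3363 km
T2: √((0.0234·111.32)² + (-0.0019·101.34)²) = √(6.785441 + 0.037074) = 2.6120 km
T3: √((0.0090·111.32)² + (0.0020·101.34)²) = √(1.003764 + 0.041079) = 1.0222 km
T4: √((0.0129·111.32)² + (-0.0145·101.34)²) = √(2.062176 + 2.159225) = 2.0546 km
T5: √((-0.0028·111.32)² + (-0.0074·101.34)²) = √(0.097154 + 0.562374) = 0.8121 km
T6: √((0.0150·111.32)² + (0.0255·101.34)²) = √(2.788232 + 6.677935) = 3.0767 km
T7: √((-0.0030·111.32)² + (0.0258·101.34)²) = √(0.111529 + 6.835987) = 2.6358 km
T8: √((-0.0037·111.32)² + (0.0139·101.34)²) = √(0.169648 + 1.984227) = 1.4676 km
T9: √((0.0032·111.32)² + (0.0226·101.34)²) = √(0.126896 + 5.245401) = 2.3178 km
T10: √((0.0114·111.32)² + (0.0251·101.34)²) = √(1.610483 + 6.470074) = 2.8426 km
T11: √((-0.0137·111.32)² + (0.0014·101.34)²) = √(2.325881 + 0.020129) = 1.5317 km
Threshold 0.495 km: none within range.

none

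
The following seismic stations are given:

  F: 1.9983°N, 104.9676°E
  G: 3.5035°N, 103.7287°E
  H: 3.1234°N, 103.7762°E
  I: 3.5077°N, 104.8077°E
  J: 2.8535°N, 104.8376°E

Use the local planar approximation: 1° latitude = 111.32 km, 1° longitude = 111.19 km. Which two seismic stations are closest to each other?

G and H

Pairwise distances:
F–G: 216.9146 km
F–H: 182.3057 km
F–I: 168.9644 km
F–J: 96.2920 km
G–H: 42.6411 km
G–I: 119.9749 km
G–J: 142.9623 km
H–I: 122.4113 km
H–J: 121.7816 km
I–J: 72.9014 km
Closest pair: G–H at 42.6411 km.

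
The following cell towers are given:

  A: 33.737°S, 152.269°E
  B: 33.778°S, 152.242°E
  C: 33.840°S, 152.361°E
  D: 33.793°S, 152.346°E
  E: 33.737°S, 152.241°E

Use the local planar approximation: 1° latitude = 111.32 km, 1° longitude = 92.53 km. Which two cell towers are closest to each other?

Pairwise distances:
A–E: 2.591 km
B–E: 4.565 km
A–B: 5.203 km
C–D: 5.413 km
A–D: 9.467 km
B–D: 9.767 km
D–E: 11.544 km
B–C: 12.995 km
A–C: 14.281 km
C–E: 15.961 km
Closest pair: A–E at 2.591 km.

A and E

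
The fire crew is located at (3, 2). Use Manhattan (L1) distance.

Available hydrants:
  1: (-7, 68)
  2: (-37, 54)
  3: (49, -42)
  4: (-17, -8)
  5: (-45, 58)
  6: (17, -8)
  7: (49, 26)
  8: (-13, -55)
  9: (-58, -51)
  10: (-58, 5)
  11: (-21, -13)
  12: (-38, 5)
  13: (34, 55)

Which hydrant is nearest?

Distances from (3, 2):
1: |-10| + |66| = 10 + 66 = 76
2: |-40| + |52| = 40 + 52 = 92
3: |46| + |-44| = 46 + 44 = 90
4: |-20| + |-10| = 20 + 10 = 30
5: |-48| + |56| = 48 + 56 = 104
6: |14| + |-10| = 14 + 10 = 24
7: |46| + |24| = 46 + 24 = 70
8: |-16| + |-57| = 16 + 57 = 73
9: |-61| + |-53| = 61 + 53 = 114
10: |-61| + |3| = 61 + 3 = 64
11: |-24| + |-15| = 24 + 15 = 39
12: |-41| + |3| = 41 + 3 = 44
13: |31| + |53| = 31 + 53 = 84
Minimum: 6 at 24.

6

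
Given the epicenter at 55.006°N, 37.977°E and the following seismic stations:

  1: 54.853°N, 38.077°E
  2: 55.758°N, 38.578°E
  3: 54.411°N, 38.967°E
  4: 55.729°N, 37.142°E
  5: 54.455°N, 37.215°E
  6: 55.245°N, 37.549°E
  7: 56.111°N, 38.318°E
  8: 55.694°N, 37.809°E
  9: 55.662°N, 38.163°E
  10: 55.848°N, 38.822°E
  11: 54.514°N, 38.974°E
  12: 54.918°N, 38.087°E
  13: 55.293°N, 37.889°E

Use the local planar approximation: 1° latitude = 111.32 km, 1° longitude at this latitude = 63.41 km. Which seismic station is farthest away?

Distances from 55.006°N, 37.977°E:
1: √((-0.153·111.32)² + (0.100·63.41)²) = √(290.08766 + 40.20828) = 18.174 km
2: √((0.752·111.32)² + (0.601·63.41)²) = √(7007.80610 + 1452.32713) = 91.979 km
3: √((-0.595·111.32)² + (0.990·63.41)²) = √(4387.12821 + 3940.81362) = 91.258 km
4: √((0.723·111.32)² + (-0.835·63.41)²) = √(6477.73220 + 2803.42187) = 96.339 km
5: √((-0.551·111.32)² + (-0.762·63.41)²) = √(3762.26682 + 2334.66971) = 78.083 km
6: √((0.239·111.32)² + (-0.428·63.41)²) = √(707.85157 + 736.55137) = 38.005 km
7: √((1.105·111.32)² + (0.341·63.41)²) = √(15131.11567 + 467.54591) = 124.895 km
8: √((0.688·111.32)² + (-0.168·63.41)²) = √(5865.74625 + 113.48385) = 77.325 km
9: √((0.656·111.32)² + (0.186·63.41)²) = √(5332.78499 + 139.10457) = 73.972 km
10: √((0.842·111.32)² + (0.845·63.41)²) = √(8785.58284 + 2870.97178) = 107.966 km
11: √((-0.492·111.32)² + (0.997·63.41)²) = √(2999.69156 + 3996.73932) = 83.645 km
12: √((-0.088·111.32)² + (0.110·63.41)²) = √(95.96475 + 48.65202) = 12.026 km
13: √((0.287·111.32)² + (-0.088·63.41)²) = √(1020.72838 + 31.13729) = 32.432 km
Maximum: 7 at 124.895 km.

7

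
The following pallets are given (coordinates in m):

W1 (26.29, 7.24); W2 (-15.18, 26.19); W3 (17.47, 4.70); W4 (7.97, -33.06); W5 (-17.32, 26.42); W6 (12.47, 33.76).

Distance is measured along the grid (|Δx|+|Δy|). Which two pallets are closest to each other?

W2 and W5

Pairwise distances:
W2–W5: |-2.14| + |0.23| = 2.14 + 0.23 = 2.37 m
W1–W3: |-8.82| + |-2.54| = 8.82 + 2.54 = 11.36 m
W3–W6: |-5.00| + |29.06| = 5.00 + 29.06 = 34.06 m
W2–W6: |27.65| + |7.57| = 27.65 + 7.57 = 35.22 m
W5–W6: |29.79| + |7.34| = 29.79 + 7.34 = 37.13 m
W1–W6: |-13.82| + |26.52| = 13.82 + 26.52 = 40.34 m
W3–W4: |-9.50| + |-37.76| = 9.50 + 37.76 = 47.26 m
W2–W3: |32.65| + |-21.49| = 32.65 + 21.49 = 54.14 m
W3–W5: |-34.79| + |21.72| = 34.79 + 21.72 = 56.51 m
W1–W4: |-18.32| + |-40.30| = 18.32 + 40.30 = 58.62 m
W1–W2: |-41.47| + |18.95| = 41.47 + 18.95 = 60.42 m
W1–W5: |-43.61| + |19.18| = 43.61 + 19.18 = 62.79 m
W4–W6: |4.50| + |66.82| = 4.50 + 66.82 = 71.32 m
W2–W4: |23.15| + |-59.25| = 23.15 + 59.25 = 82.40 m
W4–W5: |-25.29| + |59.48| = 25.29 + 59.48 = 84.77 m
Closest pair: W2–W5 at 2.37 m.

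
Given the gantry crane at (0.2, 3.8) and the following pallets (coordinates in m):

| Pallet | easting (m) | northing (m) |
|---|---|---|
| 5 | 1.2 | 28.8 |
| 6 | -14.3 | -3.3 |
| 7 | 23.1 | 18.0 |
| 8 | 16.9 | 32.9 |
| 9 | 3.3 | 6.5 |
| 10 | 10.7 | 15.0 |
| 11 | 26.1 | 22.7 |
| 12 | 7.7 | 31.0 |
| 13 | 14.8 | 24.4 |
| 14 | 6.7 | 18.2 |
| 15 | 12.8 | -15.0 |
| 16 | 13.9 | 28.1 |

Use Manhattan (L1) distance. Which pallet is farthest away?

8

Distances from (0.2, 3.8):
5: 26.0 m
6: 21.6 m
7: 37.1 m
8: 45.8 m
9: 5.8 m
10: 21.7 m
11: 44.8 m
12: 34.7 m
13: 35.2 m
14: 20.9 m
15: 31.4 m
16: 38.0 m
Maximum: 8 at 45.8 m.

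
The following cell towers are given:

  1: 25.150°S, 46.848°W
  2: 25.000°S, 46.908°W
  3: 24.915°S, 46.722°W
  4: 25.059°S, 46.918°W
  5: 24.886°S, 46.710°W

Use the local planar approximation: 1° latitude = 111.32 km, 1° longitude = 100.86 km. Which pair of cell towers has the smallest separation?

Pairwise distances:
1–2: 17.761 km
1–3: 29.084 km
1–4: 12.348 km
1–5: 32.518 km
2–3: 21.011 km
2–4: 6.645 km
2–5: 23.661 km
3–4: 25.451 km
3–5: 3.448 km
4–5: 28.478 km
Closest pair: 3–5 at 3.448 km.

3 and 5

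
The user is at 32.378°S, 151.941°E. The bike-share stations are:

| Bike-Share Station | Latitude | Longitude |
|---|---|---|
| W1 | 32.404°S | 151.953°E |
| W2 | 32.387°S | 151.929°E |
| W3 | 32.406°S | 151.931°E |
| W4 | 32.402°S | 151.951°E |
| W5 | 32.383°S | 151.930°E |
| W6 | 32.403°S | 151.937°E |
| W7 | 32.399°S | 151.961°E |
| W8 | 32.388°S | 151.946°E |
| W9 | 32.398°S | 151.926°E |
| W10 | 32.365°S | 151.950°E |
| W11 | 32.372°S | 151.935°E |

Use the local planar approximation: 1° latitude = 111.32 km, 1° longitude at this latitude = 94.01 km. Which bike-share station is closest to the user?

W11

Distances from 32.378°S, 151.941°E:
W1: √((-0.026·111.32)² + (0.012·94.01)²) = √(8.37709 + 1.27265) = 3.106 km
W2: √((-0.009·111.32)² + (-0.012·94.01)²) = √(1.00376 + 1.27265) = 1.509 km
W3: √((-0.028·111.32)² + (-0.010·94.01)²) = √(9.71544 + 0.88379) = 3.256 km
W4: √((-0.024·111.32)² + (0.010·94.01)²) = √(7.13787 + 0.88379) = 2.832 km
W5: √((-0.005·111.32)² + (-0.011·94.01)²) = √(0.30980 + 1.06938) = 1.174 km
W6: √((-0.025·111.32)² + (-0.004·94.01)²) = √(7.74509 + 0.14141) = 2.808 km
W7: √((-0.021·111.32)² + (0.020·94.01)²) = √(5.46493 + 3.53515) = 3.000 km
W8: √((-0.010·111.32)² + (0.005·94.01)²) = √(1.23921 + 0.22095) = 1.208 km
W9: √((-0.020·111.32)² + (-0.015·94.01)²) = √(4.95686 + 1.98852) = 2.635 km
W10: √((0.013·111.32)² + (0.009·94.01)²) = √(2.09427 + 0.71587) = 1.676 km
W11: √((0.006·111.32)² + (-0.006·94.01)²) = √(0.44612 + 0.31816) = 0.874 km
Minimum: W11 at 0.874 km.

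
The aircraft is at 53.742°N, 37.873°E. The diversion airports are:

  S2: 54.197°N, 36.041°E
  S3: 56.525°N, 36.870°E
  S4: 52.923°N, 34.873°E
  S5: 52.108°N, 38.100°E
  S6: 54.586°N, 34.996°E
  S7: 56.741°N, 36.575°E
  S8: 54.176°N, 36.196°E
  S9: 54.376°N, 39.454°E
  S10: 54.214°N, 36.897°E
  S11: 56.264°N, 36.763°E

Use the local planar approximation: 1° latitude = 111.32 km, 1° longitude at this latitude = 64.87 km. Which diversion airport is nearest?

S10

Distances from 53.742°N, 37.873°E:
S2: √((0.455·111.32)² + (-1.832·64.87)²) = √(2565.48328 + 14123.38293) = 129.185 km
S3: √((2.783·111.32)² + (-1.003·64.87)²) = √(95978.24579 + 4233.40347) = 316.562 km
S4: √((-0.819·111.32)² + (-3.000·64.87)²) = √(8312.16583 + 37873.05210) = 214.907 km
S5: √((-1.634·111.32)² + (0.227·64.87)²) = √(33086.47495 + 216.84006) = 182.492 km
S6: √((0.844·111.32)² + (-2.877·64.87)²) = √(8827.36915 + 34831.12643) = 208.946 km
S7: √((2.999·111.32)² + (-1.298·64.87)²) = √(111454.94114 + 7089.85219) = 344.303 km
S8: √((0.434·111.32)² + (-1.677·64.87)²) = √(2334.13437 + 11834.60919) = 119.033 km
S9: √((0.634·111.32)² + (1.581·64.87)²) = √(4981.09599 + 10518.44489) = 124.497 km
S10: √((0.472·111.32)² + (-0.976·64.87)²) = √(2760.77105 + 4008.55116) = 82.276 km
S11: √((2.522·111.32)² + (-1.110·64.87)²) = √(78820.02346 + 5184.82083) = 289.836 km
Minimum: S10 at 82.276 km.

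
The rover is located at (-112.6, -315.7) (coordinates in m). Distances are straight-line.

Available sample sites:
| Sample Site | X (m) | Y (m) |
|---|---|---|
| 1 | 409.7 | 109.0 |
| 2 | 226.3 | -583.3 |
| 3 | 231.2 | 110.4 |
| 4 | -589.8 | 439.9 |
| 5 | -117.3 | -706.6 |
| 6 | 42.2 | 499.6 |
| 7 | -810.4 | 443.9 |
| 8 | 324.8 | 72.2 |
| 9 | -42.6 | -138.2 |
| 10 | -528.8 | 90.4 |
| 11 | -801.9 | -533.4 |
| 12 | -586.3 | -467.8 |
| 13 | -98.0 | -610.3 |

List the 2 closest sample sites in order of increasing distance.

9, 13

Distances from (-112.6, -315.7):
1: 673.2 m
2: 431.8 m
3: 547.5 m
4: 893.7 m
5: 390.9 m
6: 829.9 m
7: 1031.5 m
8: 584.6 m
9: 190.8 m
10: 581.5 m
11: 722.9 m
12: 497.5 m
13: 295.0 m
Sorted: 9 (190.8 m) < 13 (295.0 m) < 5 (390.9 m) < 2 (431.8 m) < …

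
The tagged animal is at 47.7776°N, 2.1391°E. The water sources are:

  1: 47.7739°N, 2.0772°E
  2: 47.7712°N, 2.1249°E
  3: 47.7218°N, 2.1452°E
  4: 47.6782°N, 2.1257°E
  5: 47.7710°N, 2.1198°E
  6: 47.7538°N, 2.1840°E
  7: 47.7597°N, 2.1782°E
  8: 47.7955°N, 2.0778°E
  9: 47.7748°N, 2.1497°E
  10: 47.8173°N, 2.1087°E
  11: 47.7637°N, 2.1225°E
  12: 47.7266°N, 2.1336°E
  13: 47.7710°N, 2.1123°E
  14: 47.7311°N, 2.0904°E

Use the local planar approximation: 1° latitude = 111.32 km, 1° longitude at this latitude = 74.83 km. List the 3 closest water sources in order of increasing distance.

Distances from 47.7776°N, 2.1391°E:
1: √((-0.0037·111.32)² + (-0.0619·74.83)²) = √(0.169648 + 21.455211) = 4.6503 km
2: √((-0.0064·111.32)² + (-0.0142·74.83)²) = √(0.507582 + 1.129089) = 1.2793 km
3: √((-0.0558·111.32)² + (0.0061·74.83)²) = √(38.584670 + 0.208358) = 6.2284 km
4: √((-0.0994·111.32)² + (-0.0134·74.83)²) = √(122.438828 + 1.005451) = 11.1105 km
5: √((-0.0066·111.32)² + (-0.0193·74.83)²) = √(0.539802 + 2.085769) = 1.6204 km
6: √((-0.0238·111.32)² + (0.0449·74.83)²) = √(7.019405 + 11.288706) = 4.2788 km
7: √((-0.0179·111.32)² + (0.0391·74.83)²) = √(3.970566 + 8.560616) = 3.5399 km
8: √((0.0179·111.32)² + (-0.0613·74.83)²) = √(3.970566 + 21.041294) = 5.0012 km
9: √((-0.0028·111.32)² + (0.0106·74.83)²) = √(0.097154 + 0.629163) = 0.8522 km
10: √((0.0397·111.32)² + (-0.0304·74.83)²) = √(19.531132 + 5.174861) = 4.9705 km
11: √((-0.0139·111.32)² + (-0.0166·74.83)²) = √(2.394286 + 1.543006) = 1.9843 km
12: √((-0.0510·111.32)² + (-0.0055·74.83)²) = √(32.231962 + 0.169386) = 5.6922 km
13: √((-0.0066·111.32)² + (-0.0268·74.83)²) = √(0.539802 + 4.021806) = 2.1358 km
14: √((-0.0465·111.32)² + (-0.0487·74.83)²) = √(26.794910 + 13.280347) = 6.3305 km
Sorted: 9 (0.8522 km) < 2 (1.2793 km) < 5 (1.6204 km) < 11 (1.9843 km) < 13 (2.1358 km) < …

9, 2, 5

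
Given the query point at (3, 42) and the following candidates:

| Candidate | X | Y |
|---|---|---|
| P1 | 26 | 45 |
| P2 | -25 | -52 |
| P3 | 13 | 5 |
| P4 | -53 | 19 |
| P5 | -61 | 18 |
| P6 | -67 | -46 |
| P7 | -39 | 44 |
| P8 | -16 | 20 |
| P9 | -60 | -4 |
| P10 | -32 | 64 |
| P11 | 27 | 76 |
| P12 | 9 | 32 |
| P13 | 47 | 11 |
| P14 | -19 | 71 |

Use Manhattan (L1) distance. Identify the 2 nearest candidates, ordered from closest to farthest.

Distances from (3, 42):
P1: 26
P2: 122
P3: 47
P4: 79
P5: 88
P6: 158
P7: 44
P8: 41
P9: 109
P10: 57
P11: 58
P12: 16
P13: 75
P14: 51
Sorted: P12 (16) < P1 (26) < P8 (41) < P7 (44) < …

P12, P1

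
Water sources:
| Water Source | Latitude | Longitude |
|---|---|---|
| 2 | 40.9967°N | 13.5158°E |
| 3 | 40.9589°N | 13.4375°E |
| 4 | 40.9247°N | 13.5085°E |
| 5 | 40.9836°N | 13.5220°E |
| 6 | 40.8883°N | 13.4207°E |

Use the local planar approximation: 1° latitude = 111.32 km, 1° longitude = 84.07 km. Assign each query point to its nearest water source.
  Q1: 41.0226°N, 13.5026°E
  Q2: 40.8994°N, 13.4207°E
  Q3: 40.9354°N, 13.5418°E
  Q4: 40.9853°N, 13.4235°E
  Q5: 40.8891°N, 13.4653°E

Q1 at 41.0226°N, 13.5026°E:
  2: √((-0.0259·111.32)² + (0.0132·84.07)²) = √(8.312773 + 1.231487) = 3.0894 km
  3: √((-0.0637·111.32)² + (-0.0651·84.07)²) = √(50.283472 + 29.953258) = 8.9575 km
  4: √((-0.0979·111.32)² + (0.0059·84.07)²) = √(118.771374 + 0.246029) = 10.9095 km
  5: √((-0.0390·111.32)² + (0.0194·84.07)²) = √(18.848449 + 2.660024) = 4.6377 km
  6: √((-0.1343·111.32)² + (-0.0819·84.07)²) = √(223.510752 + 47.407811) = 16.4596 km
  → nearest: 2 (3.0894 km)
Q2 at 40.8994°N, 13.4207°E:
  2: √((0.0973·111.32)² + (0.0951·84.07)²) = √(117.320006 + 63.920936) = 13.4626 km
  3: √((0.0595·111.32)² + (0.0168·84.07)²) = √(43.871282 + 1.994806) = 6.7725 km
  4: √((0.0253·111.32)² + (0.0878·84.07)²) = √(7.932086 + 54.484269) = 7.9004 km
  5: √((0.0842·111.32)² + (0.1013·84.07)²) = √(87.855828 + 72.527212) = 12.6642 km
  6: √((-0.0111·111.32)² + (0.0000·84.07)²) = √(1.526836 + 0.000000) = 1.2357 km
  → nearest: 6 (1.2357 km)
Q3 at 40.9354°N, 13.5418°E:
  2: √((0.0613·111.32)² + (-0.0260·84.07)²) = √(46.565830 + 4.777809) = 7.1654 km
  3: √((0.0235·111.32)² + (-0.1043·84.07)²) = √(6.843561 + 76.886610) = 9.1504 km
  4: √((-0.0107·111.32)² + (-0.0333·84.07)²) = √(1.418776 + 7.837374) = 3.0424 km
  5: √((0.0482·111.32)² + (-0.0198·84.07)²) = √(28.789921 + 2.770847) = 5.6179 km
  6: √((-0.0471·111.32)² + (-0.1211·84.07)²) = √(27.490853 + 103.650256) = 11.4517 km
  → nearest: 4 (3.0424 km)
Q4 at 40.9853°N, 13.4235°E:
  2: √((0.0114·111.32)² + (0.0923·84.07)²) = √(1.610483 + 60.212339) = 7.8627 km
  3: √((-0.0264·111.32)² + (0.0140·84.07)²) = √(8.636828 + 1.385282) = 3.1658 km
  4: √((-0.0606·111.32)² + (0.0850·84.07)²) = √(45.508408 + 51.064601) = 9.8272 km
  5: √((-0.0017·111.32)² + (0.0985·84.07)²) = √(0.035813 + 68.573222) = 8.2831 km
  6: √((-0.0970·111.32)² + (-0.0028·84.07)²) = √(116.597668 + 0.055411) = 10.8006 km
  → nearest: 3 (3.1658 km)
Q5 at 40.8891°N, 13.4653°E:
  2: √((0.1076·111.32)² + (0.0505·84.07)²) = √(143.473251 + 18.024567) = 12.7082 km
  3: √((0.0698·111.32)² + (-0.0278·84.07)²) = √(60.375013 + 5.462251) = 8.1140 km
  4: √((0.0356·111.32)² + (0.0432·84.07)²) = √(15.705306 + 13.190146) = 5.3754 km
  5: √((0.0945·111.32)² + (0.0567·84.07)²) = √(110.664930 + 22.722087) = 11.5493 km
  6: √((-0.0008·111.32)² + (-0.0446·84.07)²) = √(0.007931 + 14.058915) = 3.7506 km
  → nearest: 6 (3.7506 km)

Q1→2; Q2→6; Q3→4; Q4→3; Q5→6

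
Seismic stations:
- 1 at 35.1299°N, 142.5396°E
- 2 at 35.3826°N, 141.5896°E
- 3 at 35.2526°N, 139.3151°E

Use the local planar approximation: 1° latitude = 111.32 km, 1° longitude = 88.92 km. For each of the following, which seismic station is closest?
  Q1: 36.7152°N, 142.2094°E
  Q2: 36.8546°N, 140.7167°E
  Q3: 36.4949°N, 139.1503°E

Q1 at 36.7152°N, 142.2094°E:
  1: √((-1.5853·111.32)² + (0.3302·88.92)²) = √(31143.635984 + 862.090870) = 178.9014 km
  2: √((-1.3326·111.32)² + (-0.6198·88.92)²) = √(22006.248519 + 3037.400442) = 158.2519 km
  3: √((-1.4626·111.32)² + (-2.8943·88.92)²) = √(26509.255656 + 66234.764618) = 304.5390 km
  → nearest: 2 (158.2519 km)
Q2 at 36.8546°N, 140.7167°E:
  1: √((-1.7247·111.32)² + (1.8229·88.92)²) = √(36861.543977 + 26273.903345) = 251.2677 km
  2: √((-1.4720·111.32)² + (0.8729·88.92)²) = √(26851.095878 + 6024.595527) = 181.3166 km
  3: √((-1.6020·111.32)² + (-1.4016·88.92)²) = √(31803.243824 + 15532.704699) = 217.5683 km
  → nearest: 2 (181.3166 km)
Q3 at 36.4949°N, 139.1503°E:
  1: √((-1.3650·111.32)² + (3.3893·88.92)²) = √(23089.349523 + 90827.828506) = 337.5162 km
  2: √((-1.1123·111.32)² + (2.4393·88.92)²) = √(15331.698485 + 47046.718799) = 249.7567 km
  3: √((-1.2423·111.32)² + (0.1648·88.92)²) = √(19124.908489 + 214.740185) = 139.0671 km
  → nearest: 3 (139.0671 km)

Q1→2; Q2→2; Q3→3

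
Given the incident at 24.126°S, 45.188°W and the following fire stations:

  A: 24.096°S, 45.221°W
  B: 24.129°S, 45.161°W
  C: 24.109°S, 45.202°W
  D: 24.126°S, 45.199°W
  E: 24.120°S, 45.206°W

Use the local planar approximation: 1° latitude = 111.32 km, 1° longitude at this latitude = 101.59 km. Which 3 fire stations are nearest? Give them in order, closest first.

Distances from 24.126°S, 45.188°W:
A: 4.732 km
B: 2.763 km
C: 2.367 km
D: 1.117 km
E: 1.947 km
Sorted: D (1.117 km) < E (1.947 km) < C (2.367 km) < B (2.763 km) < A (4.732 km)

D, E, C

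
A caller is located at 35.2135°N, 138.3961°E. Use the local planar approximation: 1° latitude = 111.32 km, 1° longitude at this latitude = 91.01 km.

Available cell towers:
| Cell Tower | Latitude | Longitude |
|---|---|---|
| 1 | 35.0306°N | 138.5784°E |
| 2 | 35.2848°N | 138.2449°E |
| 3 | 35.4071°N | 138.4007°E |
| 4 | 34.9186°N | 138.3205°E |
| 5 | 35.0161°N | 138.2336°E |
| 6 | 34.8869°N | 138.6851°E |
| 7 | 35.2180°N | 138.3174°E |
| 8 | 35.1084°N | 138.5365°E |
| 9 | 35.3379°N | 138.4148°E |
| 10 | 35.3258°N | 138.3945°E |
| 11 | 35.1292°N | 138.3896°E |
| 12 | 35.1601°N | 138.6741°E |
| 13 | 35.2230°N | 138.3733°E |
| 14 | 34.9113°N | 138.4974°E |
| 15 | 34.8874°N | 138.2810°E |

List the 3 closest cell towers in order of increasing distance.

13, 7, 11

Distances from 35.2135°N, 138.3961°E:
1: √((-0.1829·111.32)² + (0.1823·91.01)²) = √(414.547028 + 275.265362) = 26.2643 km
2: √((0.0713·111.32)² + (-0.1512·91.01)²) = √(62.997810 + 189.357195) = 15.8857 km
3: √((0.1936·111.32)² + (0.0046·91.01)²) = √(464.469394 + 0.175264) = 21.5556 km
4: √((-0.2949·111.32)² + (-0.0756·91.01)²) = √(1077.695180 + 47.339299) = 33.5415 km
5: √((-0.1974·111.32)² + (-0.1625·91.01)²) = √(482.881639 + 218.718218) = 26.4877 km
6: √((-0.3266·111.32)² + (0.2890·91.01)²) = √(1321.839593 + 691.789418) = 44.8735 km
7: √((0.0045·111.32)² + (-0.0787·91.01)²) = √(0.250941 + 51.301220) = 7.1800 km
8: √((-0.1051·111.32)² + (0.1404·91.01)²) = √(136.883729 + 163.272275) = 17.3250 km
9: √((0.1244·111.32)² + (0.0187·91.01)²) = √(191.772865 + 2.896419) = 13.9524 km
10: √((0.1123·111.32)² + (-0.0016·91.01)²) = √(156.280902 + 0.021204) = 12.5021 km
11: √((-0.0843·111.32)² + (-0.0065·91.01)²) = √(88.064636 + 0.349949) = 9.4029 km
12: √((-0.0534·111.32)² + (0.2780·91.01)²) = √(35.336938 + 640.129469) = 25.9897 km
13: √((0.0095·111.32)² + (-0.0228·91.01)²) = √(1.118391 + 4.305741) = 2.3290 km
14: √((-0.3022·111.32)² + (0.1013·91.01)²) = √(1131.710422 + 84.995732) = 34.8813 km
15: √((-0.3261·111.32)² + (-0.1151·91.01)²) = √(1317.795417 + 109.730884) = 37.7826 km
Sorted: 13 (2.3290 km) < 7 (7.1800 km) < 11 (9.4029 km) < 10 (12.5021 km) < 9 (13.9524 km) < …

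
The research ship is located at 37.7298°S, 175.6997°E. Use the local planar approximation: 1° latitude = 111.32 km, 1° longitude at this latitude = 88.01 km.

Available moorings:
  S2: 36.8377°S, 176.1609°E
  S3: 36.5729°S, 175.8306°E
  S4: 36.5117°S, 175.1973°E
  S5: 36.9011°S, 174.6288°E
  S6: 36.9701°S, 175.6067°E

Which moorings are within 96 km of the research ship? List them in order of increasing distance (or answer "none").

S6

Distances from 37.7298°S, 175.6997°E:
S2: 107.2835 km
S3: 129.3004 km
S4: 142.6259 km
S5: 131.8836 km
S6: 84.9650 km
Threshold 96 km: S6 (84.9650 km) is within range.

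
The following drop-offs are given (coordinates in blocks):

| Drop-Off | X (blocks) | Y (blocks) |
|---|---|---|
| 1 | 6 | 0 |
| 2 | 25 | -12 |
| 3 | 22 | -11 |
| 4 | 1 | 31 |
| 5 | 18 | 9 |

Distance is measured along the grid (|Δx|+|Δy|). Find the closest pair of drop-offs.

2 and 3

Pairwise distances:
1–2: 31 blocks
1–3: 27 blocks
1–4: 36 blocks
1–5: 21 blocks
2–3: 4 blocks
2–4: 67 blocks
2–5: 28 blocks
3–4: 63 blocks
3–5: 24 blocks
4–5: 39 blocks
Closest pair: 2–3 at 4 blocks.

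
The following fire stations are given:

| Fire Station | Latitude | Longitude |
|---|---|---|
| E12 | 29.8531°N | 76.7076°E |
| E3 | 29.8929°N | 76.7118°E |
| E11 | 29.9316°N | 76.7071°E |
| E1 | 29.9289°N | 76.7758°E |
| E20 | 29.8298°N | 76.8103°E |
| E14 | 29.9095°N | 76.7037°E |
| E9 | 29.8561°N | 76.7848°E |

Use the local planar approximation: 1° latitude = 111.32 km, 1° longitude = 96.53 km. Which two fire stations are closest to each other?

Pairwise distances:
E12–E3: 4.4490 km
E12–E11: 8.7388 km
E12–E1: 10.7024 km
E12–E20: 10.2473 km
E12–E14: 6.2897 km
E12–E9: 7.4596 km
E3–E11: 4.3319 km
E3–E1: 7.3639 km
E3–E20: 11.8214 km
E3–E14: 2.0065 km
E3–E9: 8.1509 km
E11–E1: 6.6384 km
E11–E20: 15.0885 km
E11–E14: 2.4820 km
E11–E9: 11.2647 km
E1–E20: 11.5235 km
E1–E14: 7.2872 km
E1–E9: 8.1505 km
E20–E14: 13.5868 km
E20–E9: 3.8250 km
E14–E9: 9.8297 km
Closest pair: E3–E14 at 2.0065 km.

E3 and E14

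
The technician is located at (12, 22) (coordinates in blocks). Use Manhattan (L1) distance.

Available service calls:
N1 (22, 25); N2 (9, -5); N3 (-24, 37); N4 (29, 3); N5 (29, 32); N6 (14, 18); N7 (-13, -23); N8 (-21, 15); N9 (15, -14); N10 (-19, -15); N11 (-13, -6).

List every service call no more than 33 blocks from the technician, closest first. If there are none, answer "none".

N6, N1, N5, N2

Distances from (12, 22):
N1: |10| + |3| = 10 + 3 = 13 blocks
N2: |-3| + |-27| = 3 + 27 = 30 blocks
N3: |-36| + |15| = 36 + 15 = 51 blocks
N4: |17| + |-19| = 17 + 19 = 36 blocks
N5: |17| + |10| = 17 + 10 = 27 blocks
N6: |2| + |-4| = 2 + 4 = 6 blocks
N7: |-25| + |-45| = 25 + 45 = 70 blocks
N8: |-33| + |-7| = 33 + 7 = 40 blocks
N9: |3| + |-36| = 3 + 36 = 39 blocks
N10: |-31| + |-37| = 31 + 37 = 68 blocks
N11: |-25| + |-28| = 25 + 28 = 53 blocks
Threshold 33 blocks: N6 (6 blocks), N1 (13 blocks), N5 (27 blocks), N2 (30 blocks) are within range.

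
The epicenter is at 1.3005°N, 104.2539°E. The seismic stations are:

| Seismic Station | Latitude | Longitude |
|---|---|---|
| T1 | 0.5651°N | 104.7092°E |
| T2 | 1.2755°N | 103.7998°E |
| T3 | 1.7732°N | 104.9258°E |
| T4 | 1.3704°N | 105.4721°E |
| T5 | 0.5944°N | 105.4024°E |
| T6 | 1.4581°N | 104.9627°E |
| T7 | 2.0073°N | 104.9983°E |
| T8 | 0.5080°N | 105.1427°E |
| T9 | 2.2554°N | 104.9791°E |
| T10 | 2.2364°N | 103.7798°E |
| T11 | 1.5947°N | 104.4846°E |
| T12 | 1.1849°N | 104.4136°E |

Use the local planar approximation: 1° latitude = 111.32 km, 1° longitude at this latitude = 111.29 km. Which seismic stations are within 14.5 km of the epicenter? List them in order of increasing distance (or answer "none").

Distances from 1.3005°N, 104.2539°E:
T1: √((-0.7354·111.32)² + (0.4553·111.29)²) = √(6701.833691 + 2567.483052) = 96.2773 km
T2: √((-0.0250·111.32)² + (-0.4541·111.29)²) = √(7.745089 + 2553.967042) = 50.6134 km
T3: √((0.4727·111.32)² + (0.6719·111.29)²) = √(2768.965852 + 5591.412938) = 91.4351 km
T4: √((0.0699·111.32)² + (1.2182·111.29)²) = √(60.548132 + 18380.167937) = 135.7966 km
T5: √((-0.7061·111.32)² + (1.1485·111.29)²) = √(6178.439784 + 16337.074288) = 150.0517 km
T6: √((0.1576·111.32)² + (0.7088·111.29)²) = √(307.793059 + 6222.425457) = 80.8098 km
T7: √((0.7068·111.32)² + (0.7444·111.29)²) = √(6190.695984 + 6863.174066) = 114.2535 km
T8: √((-0.7925·111.32)² + (0.8888·111.29)²) = √(7782.962485 + 9784.088597) = 132.5408 km
T9: √((0.9549·111.32)² + (0.7252·111.29)²) = √(11299.576897 + 6513.701848) = 133.4664 km
T10: √((0.9359·111.32)² + (-0.4741·111.29)²) = √(10854.386703 + 2783.890798) = 116.7830 km
T11: √((0.2942·111.32)² + (0.2307·111.29)²) = √(1072.585032 + 659.185239) = 41.6145 km
T12: √((-0.1156·111.32)² + (0.1597·111.29)²) = √(165.600660 + 315.879991) = 21.9427 km
Threshold 14.5 km: none within range.

none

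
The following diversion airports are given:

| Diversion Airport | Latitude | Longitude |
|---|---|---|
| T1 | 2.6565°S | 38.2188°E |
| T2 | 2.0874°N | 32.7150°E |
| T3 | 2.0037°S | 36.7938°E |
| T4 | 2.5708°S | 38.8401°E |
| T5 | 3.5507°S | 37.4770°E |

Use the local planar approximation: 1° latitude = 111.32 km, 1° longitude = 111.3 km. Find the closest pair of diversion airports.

Pairwise distances:
T1–T4: √((0.0857·111.32)² + (0.6213·111.3)²) = √(91.013966 + 4781.817927) = 69.8057 km
T1–T5: √((-0.8942·111.32)² + (-0.7418·111.3)²) = √(9908.678249 + 6816.539986) = 129.3260 km
T1–T3: √((0.6528·111.32)² + (-1.4250·111.3)²) = √(5280.884717 + 25154.753006) = 174.4581 km
T4–T5: √((-0.9799·111.32)² + (-1.3631·111.3)²) = √(11898.984825 + 23016.843472) = 186.8578 km
T3–T5: √((-1.5470·111.32)² + (0.6832·111.3)²) = √(29656.986721 + 5782.105933) = 188.2527 km
T3–T4: √((-0.5671·111.32)² + (2.0463·111.3)²) = √(3985.342861 + 51871.515555) = 236.3406 km
T2–T3: √((-4.0911·111.32)² + (4.0788·111.3)²) = √(207408.516773 + 206089.160394) = 643.0379 km
T1–T2: √((4.7439·111.32)² + (-5.5038·111.3)²) = √(278880.049360 + 375245.606820) = 808.7804 km
T2–T5: √((-5.6381·111.32)² + (4.7620·111.3)²) = √(393923.549227 + 280911.236112) = 821.4833 km
T2–T4: √((-4.6582·111.32)² + (6.1251·111.3)²) = √(268894.957071 + 464747.107700) = 856.5291 km
Closest pair: T1–T4 at 69.8057 km.

T1 and T4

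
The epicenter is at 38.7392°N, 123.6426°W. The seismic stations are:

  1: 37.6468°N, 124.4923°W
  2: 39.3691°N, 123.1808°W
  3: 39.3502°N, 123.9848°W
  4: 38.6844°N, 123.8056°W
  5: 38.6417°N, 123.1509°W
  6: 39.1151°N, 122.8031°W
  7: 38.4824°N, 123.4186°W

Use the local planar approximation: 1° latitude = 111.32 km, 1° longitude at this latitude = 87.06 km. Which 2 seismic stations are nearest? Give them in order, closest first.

4, 7

Distances from 38.7392°N, 123.6426°W:
1: 142.3387 km
2: 80.8286 km
3: 74.2550 km
4: 15.4464 km
5: 44.1619 km
6: 84.2182 km
7: 34.6052 km
Sorted: 4 (15.4464 km) < 7 (34.6052 km) < 5 (44.1619 km) < 3 (74.2550 km) < …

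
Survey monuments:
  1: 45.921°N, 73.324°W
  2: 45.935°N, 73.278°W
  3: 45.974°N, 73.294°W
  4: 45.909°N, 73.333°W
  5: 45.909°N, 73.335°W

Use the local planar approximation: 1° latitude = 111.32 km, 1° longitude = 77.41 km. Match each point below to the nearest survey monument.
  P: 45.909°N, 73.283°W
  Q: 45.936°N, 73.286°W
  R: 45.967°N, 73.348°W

P→2; Q→2; R→3

P at 45.909°N, 73.283°W:
  1: √((0.012·111.32)² + (-0.041·77.41)²) = √(1.78447 + 10.07307) = 3.443 km
  2: √((0.026·111.32)² + (0.005·77.41)²) = √(8.37709 + 0.14981) = 2.920 km
  3: √((0.065·111.32)² + (-0.011·77.41)²) = √(52.35680 + 0.72507) = 7.286 km
  4: √((0.000·111.32)² + (-0.050·77.41)²) = √(0.00000 + 14.98077) = 3.870 km
  5: √((0.000·111.32)² + (-0.052·77.41)²) = √(0.00000 + 16.20320) = 4.025 km
  → nearest: 2 (2.920 km)
Q at 45.936°N, 73.286°W:
  1: √((-0.015·111.32)² + (-0.038·77.41)²) = √(2.78823 + 8.65289) = 3.382 km
  2: √((-0.001·111.32)² + (0.008·77.41)²) = √(0.01239 + 0.38351) = 0.629 km
  3: √((0.038·111.32)² + (-0.008·77.41)²) = √(17.89425 + 0.38351) = 4.275 km
  4: √((-0.027·111.32)² + (-0.047·77.41)²) = √(9.03387 + 13.23701) = 4.719 km
  5: √((-0.027·111.32)² + (-0.049·77.41)²) = √(9.03387 + 14.38753) = 4.840 km
  → nearest: 2 (0.629 km)
R at 45.967°N, 73.348°W:
  1: √((-0.046·111.32)² + (0.024·77.41)²) = √(26.22177 + 3.45157) = 5.447 km
  2: √((-0.032·111.32)² + (0.070·77.41)²) = √(12.68955 + 29.36231) = 6.485 km
  3: √((0.007·111.32)² + (0.054·77.41)²) = √(0.60721 + 17.47357) = 4.252 km
  4: √((-0.058·111.32)² + (0.015·77.41)²) = √(41.68717 + 1.34827) = 6.560 km
  5: √((-0.058·111.32)² + (0.013·77.41)²) = √(41.68717 + 1.01270) = 6.535 km
  → nearest: 3 (4.252 km)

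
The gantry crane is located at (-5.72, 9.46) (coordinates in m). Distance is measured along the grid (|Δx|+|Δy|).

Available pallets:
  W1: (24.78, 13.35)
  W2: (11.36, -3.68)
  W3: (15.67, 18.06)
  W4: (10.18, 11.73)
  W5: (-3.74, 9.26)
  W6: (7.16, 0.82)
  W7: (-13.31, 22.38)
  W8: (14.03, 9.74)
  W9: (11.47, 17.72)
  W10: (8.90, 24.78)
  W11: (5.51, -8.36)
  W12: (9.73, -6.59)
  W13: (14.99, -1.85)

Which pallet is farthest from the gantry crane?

Distances from (-5.72, 9.46):
W1: |30.50| + |3.89| = 30.50 + 3.89 = 34.39 m
W2: |17.08| + |-13.14| = 17.08 + 13.14 = 30.22 m
W3: |21.39| + |8.60| = 21.39 + 8.60 = 29.99 m
W4: |15.90| + |2.27| = 15.90 + 2.27 = 18.17 m
W5: |1.98| + |-0.20| = 1.98 + 0.20 = 2.18 m
W6: |12.88| + |-8.64| = 12.88 + 8.64 = 21.52 m
W7: |-7.59| + |12.92| = 7.59 + 12.92 = 20.51 m
W8: |19.75| + |0.28| = 19.75 + 0.28 = 20.03 m
W9: |17.19| + |8.26| = 17.19 + 8.26 = 25.45 m
W10: |14.62| + |15.32| = 14.62 + 15.32 = 29.94 m
W11: |11.23| + |-17.82| = 11.23 + 17.82 = 29.05 m
W12: |15.45| + |-16.05| = 15.45 + 16.05 = 31.50 m
W13: |20.71| + |-11.31| = 20.71 + 11.31 = 32.02 m
Maximum: W1 at 34.39 m.

W1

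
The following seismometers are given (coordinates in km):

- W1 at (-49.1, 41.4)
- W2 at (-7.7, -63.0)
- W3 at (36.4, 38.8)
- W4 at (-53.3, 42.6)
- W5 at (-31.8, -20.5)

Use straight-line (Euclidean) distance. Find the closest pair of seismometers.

Pairwise distances:
W1–W2: √((41.4)² + (-104.4)²) = √(1713.960 + 10899.360) = 112.3 km
W1–W3: √((85.5)² + (-2.6)²) = √(7310.250 + 6.760) = 85.5 km
W1–W4: √((-4.2)² + (1.2)²) = √(17.640 + 1.440) = 4.4 km
W1–W5: √((17.3)² + (-61.9)²) = √(299.290 + 3831.610) = 64.3 km
W2–W3: √((44.1)² + (101.8)²) = √(1944.810 + 10363.240) = 110.9 km
W2–W4: √((-45.6)² + (105.6)²) = √(2079.360 + 11151.360) = 115.0 km
W2–W5: √((-24.1)² + (42.5)²) = √(580.810 + 1806.250) = 48.9 km
W3–W4: √((-89.7)² + (3.8)²) = √(8046.090 + 14.440) = 89.8 km
W3–W5: √((-68.2)² + (-59.3)²) = √(4651.240 + 3516.490) = 90.4 km
W4–W5: √((21.5)² + (-63.1)²) = √(462.250 + 3981.610) = 66.7 km
Closest pair: W1–W4 at 4.4 km.

W1 and W4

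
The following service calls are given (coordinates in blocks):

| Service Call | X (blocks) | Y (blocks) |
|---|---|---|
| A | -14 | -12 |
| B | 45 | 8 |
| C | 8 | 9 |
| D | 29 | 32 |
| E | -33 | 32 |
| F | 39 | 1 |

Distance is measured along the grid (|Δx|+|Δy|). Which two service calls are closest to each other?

B and F

Pairwise distances:
A–B: 79 blocks
A–C: 43 blocks
A–D: 87 blocks
A–E: 63 blocks
A–F: 66 blocks
B–C: 38 blocks
B–D: 40 blocks
B–E: 102 blocks
B–F: 13 blocks
C–D: 44 blocks
C–E: 64 blocks
C–F: 39 blocks
D–E: 62 blocks
D–F: 41 blocks
E–F: 103 blocks
Closest pair: B–F at 13 blocks.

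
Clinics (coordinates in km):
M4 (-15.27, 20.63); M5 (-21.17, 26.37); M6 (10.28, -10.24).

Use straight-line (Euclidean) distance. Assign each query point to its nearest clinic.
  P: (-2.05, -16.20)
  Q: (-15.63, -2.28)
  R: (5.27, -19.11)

P at (-2.05, -16.20):
  M4: √((-13.22)² + (36.83)²) = √(174.7684 + 1356.4489) = 39.13 km
  M5: √((-19.12)² + (42.57)²) = √(365.5744 + 1812.2049) = 46.67 km
  M6: √((12.33)² + (5.96)²) = √(152.0289 + 35.5216) = 13.69 km
  → nearest: M6 (13.69 km)
Q at (-15.63, -2.28):
  M4: √((0.36)² + (22.91)²) = √(0.1296 + 524.8681) = 22.91 km
  M5: √((-5.54)² + (28.65)²) = √(30.6916 + 820.8225) = 29.18 km
  M6: √((25.91)² + (-7.96)²) = √(671.3281 + 63.3616) = 27.11 km
  → nearest: M4 (22.91 km)
R at (5.27, -19.11):
  M4: √((-20.54)² + (39.74)²) = √(421.8916 + 1579.2676) = 44.73 km
  M5: √((-26.44)² + (45.48)²) = √(699.0736 + 2068.4304) = 52.61 km
  M6: √((5.01)² + (8.87)²) = √(25.1001 + 78.6769) = 10.19 km
  → nearest: M6 (10.19 km)

P→M6; Q→M4; R→M6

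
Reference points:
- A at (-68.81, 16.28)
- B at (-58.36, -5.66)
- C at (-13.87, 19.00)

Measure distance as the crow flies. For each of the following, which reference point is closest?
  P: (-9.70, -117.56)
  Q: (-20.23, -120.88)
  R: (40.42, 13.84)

P→B; Q→B; R→C

P at (-9.70, -117.56):
  A: 146.31
  B: 122.02
  C: 136.62
  → nearest: B (122.02)
Q at (-20.23, -120.88):
  A: 145.51
  B: 121.37
  C: 140.02
  → nearest: B (121.37)
R at (40.42, 13.84):
  A: 109.26
  B: 100.69
  C: 54.53
  → nearest: C (54.53)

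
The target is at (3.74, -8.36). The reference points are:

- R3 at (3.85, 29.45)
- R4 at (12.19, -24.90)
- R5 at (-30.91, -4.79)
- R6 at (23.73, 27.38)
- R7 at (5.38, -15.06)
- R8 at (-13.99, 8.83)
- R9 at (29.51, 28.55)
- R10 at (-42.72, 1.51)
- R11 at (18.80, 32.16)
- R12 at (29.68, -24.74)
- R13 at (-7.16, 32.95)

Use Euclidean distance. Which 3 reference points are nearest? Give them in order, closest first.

R7, R4, R8

Distances from (3.74, -8.36):
R3: 37.81
R4: 18.57
R5: 34.83
R6: 40.95
R7: 6.90
R8: 24.70
R9: 45.02
R10: 47.50
R11: 43.23
R12: 30.68
R13: 42.72
Sorted: R7 (6.90) < R4 (18.57) < R8 (24.70) < R12 (30.68) < R5 (34.83) < …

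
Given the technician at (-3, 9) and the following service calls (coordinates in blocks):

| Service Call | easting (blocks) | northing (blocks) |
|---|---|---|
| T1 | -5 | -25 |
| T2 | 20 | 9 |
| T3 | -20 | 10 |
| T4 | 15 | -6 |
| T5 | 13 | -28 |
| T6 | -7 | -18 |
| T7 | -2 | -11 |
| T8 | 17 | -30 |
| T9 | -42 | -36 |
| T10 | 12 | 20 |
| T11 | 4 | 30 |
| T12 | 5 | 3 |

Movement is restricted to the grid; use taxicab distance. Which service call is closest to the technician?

T12

Distances from (-3, 9):
T1: |-2| + |-34| = 2 + 34 = 36 blocks
T2: |23| + |0| = 23 + 0 = 23 blocks
T3: |-17| + |1| = 17 + 1 = 18 blocks
T4: |18| + |-15| = 18 + 15 = 33 blocks
T5: |16| + |-37| = 16 + 37 = 53 blocks
T6: |-4| + |-27| = 4 + 27 = 31 blocks
T7: |1| + |-20| = 1 + 20 = 21 blocks
T8: |20| + |-39| = 20 + 39 = 59 blocks
T9: |-39| + |-45| = 39 + 45 = 84 blocks
T10: |15| + |11| = 15 + 11 = 26 blocks
T11: |7| + |21| = 7 + 21 = 28 blocks
T12: |8| + |-6| = 8 + 6 = 14 blocks
Minimum: T12 at 14 blocks.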